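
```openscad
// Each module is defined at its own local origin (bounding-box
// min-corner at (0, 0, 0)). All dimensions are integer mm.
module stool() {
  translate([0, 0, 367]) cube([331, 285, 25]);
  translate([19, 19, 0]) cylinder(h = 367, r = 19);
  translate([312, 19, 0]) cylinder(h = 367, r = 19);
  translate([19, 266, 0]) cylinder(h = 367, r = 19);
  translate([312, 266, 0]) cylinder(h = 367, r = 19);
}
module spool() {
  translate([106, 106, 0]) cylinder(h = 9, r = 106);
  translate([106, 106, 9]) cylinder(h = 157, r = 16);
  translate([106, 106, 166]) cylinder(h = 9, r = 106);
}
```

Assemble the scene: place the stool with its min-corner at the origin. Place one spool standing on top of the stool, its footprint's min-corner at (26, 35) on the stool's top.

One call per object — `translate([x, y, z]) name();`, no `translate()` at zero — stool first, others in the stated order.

stool();
translate([26, 35, 392]) spool();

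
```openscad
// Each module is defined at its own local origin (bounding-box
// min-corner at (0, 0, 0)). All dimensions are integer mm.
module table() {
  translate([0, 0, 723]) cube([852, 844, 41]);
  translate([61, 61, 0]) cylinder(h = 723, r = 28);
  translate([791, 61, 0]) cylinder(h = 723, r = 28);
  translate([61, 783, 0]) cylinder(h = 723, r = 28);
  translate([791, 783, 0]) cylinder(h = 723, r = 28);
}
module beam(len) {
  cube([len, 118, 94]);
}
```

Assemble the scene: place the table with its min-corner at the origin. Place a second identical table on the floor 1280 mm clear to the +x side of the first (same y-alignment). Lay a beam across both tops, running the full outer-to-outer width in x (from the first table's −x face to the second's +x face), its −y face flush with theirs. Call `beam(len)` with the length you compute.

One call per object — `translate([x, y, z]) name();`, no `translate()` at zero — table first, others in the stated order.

table();
translate([2132, 0, 0]) table();
translate([0, 0, 764]) beam(2984);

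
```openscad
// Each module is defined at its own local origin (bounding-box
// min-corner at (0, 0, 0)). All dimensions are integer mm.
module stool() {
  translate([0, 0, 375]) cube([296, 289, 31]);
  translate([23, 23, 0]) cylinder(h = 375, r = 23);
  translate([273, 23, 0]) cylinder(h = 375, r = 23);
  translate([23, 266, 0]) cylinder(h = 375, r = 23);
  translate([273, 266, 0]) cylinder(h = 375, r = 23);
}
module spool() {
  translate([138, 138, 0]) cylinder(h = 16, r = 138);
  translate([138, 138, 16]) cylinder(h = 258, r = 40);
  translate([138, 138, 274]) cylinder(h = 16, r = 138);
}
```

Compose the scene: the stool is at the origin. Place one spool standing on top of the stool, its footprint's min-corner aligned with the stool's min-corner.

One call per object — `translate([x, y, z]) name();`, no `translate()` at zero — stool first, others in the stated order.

stool();
translate([0, 0, 406]) spool();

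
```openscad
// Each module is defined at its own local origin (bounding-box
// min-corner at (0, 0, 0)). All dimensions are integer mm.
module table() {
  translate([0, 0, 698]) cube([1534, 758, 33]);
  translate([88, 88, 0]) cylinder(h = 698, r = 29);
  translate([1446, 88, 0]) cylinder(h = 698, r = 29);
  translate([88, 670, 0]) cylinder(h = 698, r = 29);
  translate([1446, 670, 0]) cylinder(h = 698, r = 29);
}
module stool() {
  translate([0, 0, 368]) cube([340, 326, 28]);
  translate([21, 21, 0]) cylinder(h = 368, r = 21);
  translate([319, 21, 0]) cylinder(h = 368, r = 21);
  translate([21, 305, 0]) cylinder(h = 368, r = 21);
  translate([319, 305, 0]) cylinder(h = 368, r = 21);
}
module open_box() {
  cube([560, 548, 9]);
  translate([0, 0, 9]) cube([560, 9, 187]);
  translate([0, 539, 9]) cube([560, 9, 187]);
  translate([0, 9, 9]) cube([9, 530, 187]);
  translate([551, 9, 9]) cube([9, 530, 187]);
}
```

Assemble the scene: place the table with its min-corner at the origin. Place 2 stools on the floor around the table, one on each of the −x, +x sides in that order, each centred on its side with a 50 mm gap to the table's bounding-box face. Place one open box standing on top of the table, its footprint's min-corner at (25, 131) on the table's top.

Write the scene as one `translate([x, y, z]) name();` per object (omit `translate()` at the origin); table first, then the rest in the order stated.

table();
translate([-390, 216, 0]) stool();
translate([1584, 216, 0]) stool();
translate([25, 131, 731]) open_box();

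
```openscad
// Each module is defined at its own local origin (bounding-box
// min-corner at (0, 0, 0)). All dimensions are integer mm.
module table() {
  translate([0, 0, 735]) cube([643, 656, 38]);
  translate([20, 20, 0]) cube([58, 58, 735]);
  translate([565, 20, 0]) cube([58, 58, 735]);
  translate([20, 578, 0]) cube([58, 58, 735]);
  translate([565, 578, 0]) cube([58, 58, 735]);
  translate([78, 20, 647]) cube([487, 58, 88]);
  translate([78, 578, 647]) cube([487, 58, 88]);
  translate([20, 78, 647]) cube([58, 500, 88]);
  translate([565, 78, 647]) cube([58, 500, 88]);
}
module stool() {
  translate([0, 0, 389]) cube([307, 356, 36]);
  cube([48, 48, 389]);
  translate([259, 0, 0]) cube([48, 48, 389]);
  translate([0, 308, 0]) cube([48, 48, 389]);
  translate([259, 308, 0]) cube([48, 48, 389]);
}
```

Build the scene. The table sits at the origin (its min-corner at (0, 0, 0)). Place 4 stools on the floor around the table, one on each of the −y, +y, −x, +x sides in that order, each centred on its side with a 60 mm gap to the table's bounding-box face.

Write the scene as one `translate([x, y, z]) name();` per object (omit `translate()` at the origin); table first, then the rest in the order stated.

table();
translate([168, -416, 0]) stool();
translate([168, 716, 0]) stool();
translate([-367, 150, 0]) stool();
translate([703, 150, 0]) stool();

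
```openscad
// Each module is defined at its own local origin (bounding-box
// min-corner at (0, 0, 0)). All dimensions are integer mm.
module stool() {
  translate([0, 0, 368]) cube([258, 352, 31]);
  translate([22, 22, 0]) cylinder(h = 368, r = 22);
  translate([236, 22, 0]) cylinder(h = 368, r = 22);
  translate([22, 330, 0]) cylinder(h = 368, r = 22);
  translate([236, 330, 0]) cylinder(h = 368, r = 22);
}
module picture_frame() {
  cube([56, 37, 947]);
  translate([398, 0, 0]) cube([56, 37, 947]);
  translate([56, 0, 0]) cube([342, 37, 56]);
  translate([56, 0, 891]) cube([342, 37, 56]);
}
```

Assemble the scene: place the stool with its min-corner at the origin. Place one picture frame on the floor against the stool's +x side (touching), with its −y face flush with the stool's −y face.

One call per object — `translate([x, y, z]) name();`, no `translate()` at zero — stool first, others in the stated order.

stool();
translate([258, 0, 0]) picture_frame();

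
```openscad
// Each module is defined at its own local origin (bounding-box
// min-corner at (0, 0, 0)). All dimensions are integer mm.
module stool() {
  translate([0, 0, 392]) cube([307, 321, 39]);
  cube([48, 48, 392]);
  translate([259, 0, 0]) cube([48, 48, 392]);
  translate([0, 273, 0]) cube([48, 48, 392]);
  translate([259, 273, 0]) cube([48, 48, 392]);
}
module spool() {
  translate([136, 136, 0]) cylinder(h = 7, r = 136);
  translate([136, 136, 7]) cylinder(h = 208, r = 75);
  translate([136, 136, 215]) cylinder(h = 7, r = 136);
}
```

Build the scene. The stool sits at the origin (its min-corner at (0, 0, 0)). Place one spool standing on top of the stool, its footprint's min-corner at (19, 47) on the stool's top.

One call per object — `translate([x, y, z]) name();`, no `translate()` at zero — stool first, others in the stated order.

stool();
translate([19, 47, 431]) spool();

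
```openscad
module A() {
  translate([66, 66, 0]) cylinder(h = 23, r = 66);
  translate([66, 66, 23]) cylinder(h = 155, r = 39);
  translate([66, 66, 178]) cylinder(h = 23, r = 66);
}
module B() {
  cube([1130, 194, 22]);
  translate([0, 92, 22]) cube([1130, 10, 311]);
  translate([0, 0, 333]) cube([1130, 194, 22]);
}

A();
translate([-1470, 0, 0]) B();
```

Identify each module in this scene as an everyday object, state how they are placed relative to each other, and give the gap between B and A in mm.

A is a spool. B is an I-beam. The I-beam is on the floor beside the spool on its −x side. The gap between the I-beam and the spool is 340 mm.

The I-beam's nearest face is 340 mm from the spool's −x face.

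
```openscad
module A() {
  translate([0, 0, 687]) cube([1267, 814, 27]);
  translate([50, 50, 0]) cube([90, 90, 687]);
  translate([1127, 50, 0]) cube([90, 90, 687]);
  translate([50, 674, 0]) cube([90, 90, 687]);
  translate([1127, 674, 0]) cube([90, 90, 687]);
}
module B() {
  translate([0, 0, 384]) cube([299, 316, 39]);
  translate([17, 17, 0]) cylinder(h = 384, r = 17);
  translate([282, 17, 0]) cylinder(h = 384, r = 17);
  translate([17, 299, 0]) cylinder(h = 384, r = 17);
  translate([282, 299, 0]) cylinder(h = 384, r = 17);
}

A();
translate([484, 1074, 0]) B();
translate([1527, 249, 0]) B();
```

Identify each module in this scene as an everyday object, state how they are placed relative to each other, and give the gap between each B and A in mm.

A is a table. B is a stool. Two stools sit around the table at the +y, +x sides. The gap between each stool and the table is 260 mm.

Each stool's nearest face is 260 mm from the table's bounding box.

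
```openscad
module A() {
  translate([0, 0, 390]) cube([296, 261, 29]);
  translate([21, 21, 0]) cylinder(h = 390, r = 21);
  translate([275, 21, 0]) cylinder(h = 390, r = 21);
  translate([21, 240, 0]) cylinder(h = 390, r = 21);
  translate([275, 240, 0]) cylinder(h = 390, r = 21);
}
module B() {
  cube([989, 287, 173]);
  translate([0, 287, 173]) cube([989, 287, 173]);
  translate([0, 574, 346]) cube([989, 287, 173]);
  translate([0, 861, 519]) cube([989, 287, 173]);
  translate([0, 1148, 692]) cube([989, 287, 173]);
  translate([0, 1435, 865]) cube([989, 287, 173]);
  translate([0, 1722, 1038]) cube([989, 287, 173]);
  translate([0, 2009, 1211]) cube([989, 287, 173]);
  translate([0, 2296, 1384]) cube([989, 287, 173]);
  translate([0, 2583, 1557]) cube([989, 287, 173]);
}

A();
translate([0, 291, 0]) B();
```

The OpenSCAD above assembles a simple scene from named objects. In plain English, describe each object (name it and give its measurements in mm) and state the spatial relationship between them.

A is a simple wooden stool: a rectangular seat 296 mm (x) by 261 mm (y), 29 mm thick, top face at z = 419 mm, on four round legs, each 42 mm in diameter. The legs rest on z = 0, each leg's axis is inset half a diameter from the nearest pair of seat edges (so the leg's bounding box is flush with the corner).

B is a run of 10 identical solid stair steps. Each tread is 989×287 mm and each step block is 173 mm high. Step 1 rests on the floor; step k is offset from step 1 by (k−1)×287 mm in y and (k−1)×173 mm in z.

The staircase is on the floor beside the stool on its +y side.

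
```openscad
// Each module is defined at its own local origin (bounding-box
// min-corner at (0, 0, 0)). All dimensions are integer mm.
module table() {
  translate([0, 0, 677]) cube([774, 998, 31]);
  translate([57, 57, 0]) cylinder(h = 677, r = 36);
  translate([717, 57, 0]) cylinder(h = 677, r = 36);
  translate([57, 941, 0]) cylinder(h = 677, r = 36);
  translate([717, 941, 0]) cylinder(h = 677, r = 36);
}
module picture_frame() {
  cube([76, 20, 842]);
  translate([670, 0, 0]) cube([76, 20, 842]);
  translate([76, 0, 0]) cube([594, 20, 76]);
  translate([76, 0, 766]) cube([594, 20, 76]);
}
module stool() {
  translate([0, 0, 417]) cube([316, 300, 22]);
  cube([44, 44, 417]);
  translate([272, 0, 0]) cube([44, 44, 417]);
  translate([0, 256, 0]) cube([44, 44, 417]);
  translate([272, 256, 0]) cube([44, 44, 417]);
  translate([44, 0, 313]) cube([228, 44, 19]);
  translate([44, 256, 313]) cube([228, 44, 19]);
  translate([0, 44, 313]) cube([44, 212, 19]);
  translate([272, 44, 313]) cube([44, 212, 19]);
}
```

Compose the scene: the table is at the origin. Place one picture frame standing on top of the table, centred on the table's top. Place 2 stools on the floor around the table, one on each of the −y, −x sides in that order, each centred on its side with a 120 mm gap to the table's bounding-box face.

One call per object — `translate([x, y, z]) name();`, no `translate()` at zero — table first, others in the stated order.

table();
translate([14, 489, 708]) picture_frame();
translate([229, -420, 0]) stool();
translate([-436, 349, 0]) stool();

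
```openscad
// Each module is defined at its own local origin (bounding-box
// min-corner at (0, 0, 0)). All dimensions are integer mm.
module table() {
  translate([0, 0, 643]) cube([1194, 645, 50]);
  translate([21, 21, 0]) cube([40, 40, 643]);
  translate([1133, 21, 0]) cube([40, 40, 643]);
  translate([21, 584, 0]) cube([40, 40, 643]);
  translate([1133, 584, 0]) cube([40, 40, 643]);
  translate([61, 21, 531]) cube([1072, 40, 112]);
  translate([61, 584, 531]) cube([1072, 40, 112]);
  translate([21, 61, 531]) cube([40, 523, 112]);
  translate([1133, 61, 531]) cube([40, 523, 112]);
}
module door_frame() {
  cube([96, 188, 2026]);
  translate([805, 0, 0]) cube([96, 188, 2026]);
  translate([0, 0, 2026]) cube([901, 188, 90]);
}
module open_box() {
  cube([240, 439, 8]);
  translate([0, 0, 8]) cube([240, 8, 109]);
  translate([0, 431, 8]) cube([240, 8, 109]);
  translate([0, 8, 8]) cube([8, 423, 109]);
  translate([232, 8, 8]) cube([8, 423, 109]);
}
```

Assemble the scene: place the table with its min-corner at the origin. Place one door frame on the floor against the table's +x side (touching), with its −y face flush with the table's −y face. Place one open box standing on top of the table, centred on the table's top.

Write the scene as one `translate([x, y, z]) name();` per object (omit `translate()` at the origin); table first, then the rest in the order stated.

table();
translate([1194, 0, 0]) door_frame();
translate([477, 103, 693]) open_box();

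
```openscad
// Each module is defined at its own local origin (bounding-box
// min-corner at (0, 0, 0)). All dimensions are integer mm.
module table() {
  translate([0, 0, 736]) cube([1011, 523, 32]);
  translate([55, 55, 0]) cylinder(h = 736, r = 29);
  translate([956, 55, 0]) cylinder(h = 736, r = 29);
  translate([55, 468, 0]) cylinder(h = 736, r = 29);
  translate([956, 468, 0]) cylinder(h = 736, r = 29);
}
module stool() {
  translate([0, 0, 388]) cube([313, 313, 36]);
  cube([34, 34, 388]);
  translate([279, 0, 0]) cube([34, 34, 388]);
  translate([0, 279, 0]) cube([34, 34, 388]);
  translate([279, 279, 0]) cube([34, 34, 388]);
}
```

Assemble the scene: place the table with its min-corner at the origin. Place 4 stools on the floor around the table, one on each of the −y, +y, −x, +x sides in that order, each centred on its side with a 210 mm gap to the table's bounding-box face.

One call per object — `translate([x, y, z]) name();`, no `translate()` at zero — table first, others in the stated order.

table();
translate([349, -523, 0]) stool();
translate([349, 733, 0]) stool();
translate([-523, 105, 0]) stool();
translate([1221, 105, 0]) stool();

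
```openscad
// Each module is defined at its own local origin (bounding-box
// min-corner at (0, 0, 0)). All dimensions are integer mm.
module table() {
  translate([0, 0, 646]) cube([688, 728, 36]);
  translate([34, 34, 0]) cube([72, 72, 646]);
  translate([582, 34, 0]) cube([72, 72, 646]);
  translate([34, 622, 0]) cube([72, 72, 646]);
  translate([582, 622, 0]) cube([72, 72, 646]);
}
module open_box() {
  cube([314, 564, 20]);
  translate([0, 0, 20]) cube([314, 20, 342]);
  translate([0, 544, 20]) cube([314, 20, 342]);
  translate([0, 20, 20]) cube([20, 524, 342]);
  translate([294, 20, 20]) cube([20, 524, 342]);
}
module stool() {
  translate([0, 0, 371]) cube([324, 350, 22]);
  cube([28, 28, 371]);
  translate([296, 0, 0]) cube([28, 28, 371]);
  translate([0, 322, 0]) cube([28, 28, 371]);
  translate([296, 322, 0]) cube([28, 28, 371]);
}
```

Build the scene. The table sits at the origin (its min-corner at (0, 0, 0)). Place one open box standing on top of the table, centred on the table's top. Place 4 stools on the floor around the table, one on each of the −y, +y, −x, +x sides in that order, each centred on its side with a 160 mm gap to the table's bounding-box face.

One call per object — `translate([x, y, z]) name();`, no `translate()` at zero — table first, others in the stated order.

table();
translate([187, 82, 682]) open_box();
translate([182, -510, 0]) stool();
translate([182, 888, 0]) stool();
translate([-484, 189, 0]) stool();
translate([848, 189, 0]) stool();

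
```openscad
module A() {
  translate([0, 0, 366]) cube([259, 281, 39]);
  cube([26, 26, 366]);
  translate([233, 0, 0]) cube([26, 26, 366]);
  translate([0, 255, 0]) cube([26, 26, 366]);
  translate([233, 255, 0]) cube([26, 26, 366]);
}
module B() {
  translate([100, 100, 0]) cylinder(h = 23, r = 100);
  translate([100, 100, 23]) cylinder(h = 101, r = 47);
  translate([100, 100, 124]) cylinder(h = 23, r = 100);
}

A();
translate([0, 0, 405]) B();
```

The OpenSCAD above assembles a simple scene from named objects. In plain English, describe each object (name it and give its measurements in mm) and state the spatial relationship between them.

A is a four-legged stool. The seat is a 259×281×39 mm slab whose top surface is at z = 405 mm; four square legs, each 26×26 mm in cross-section, run from the floor (z = 0) to the underside of the seat, each flush with a corner of the seat.

B is a spool: two coaxial disc flanges of radius 100 mm and thickness 23 mm, joined by a core cylinder of radius 47 mm and height 101 mm. The lower flange rests on z = 0 and the three cylinders share a vertical axis.

The spool is on top of the stool.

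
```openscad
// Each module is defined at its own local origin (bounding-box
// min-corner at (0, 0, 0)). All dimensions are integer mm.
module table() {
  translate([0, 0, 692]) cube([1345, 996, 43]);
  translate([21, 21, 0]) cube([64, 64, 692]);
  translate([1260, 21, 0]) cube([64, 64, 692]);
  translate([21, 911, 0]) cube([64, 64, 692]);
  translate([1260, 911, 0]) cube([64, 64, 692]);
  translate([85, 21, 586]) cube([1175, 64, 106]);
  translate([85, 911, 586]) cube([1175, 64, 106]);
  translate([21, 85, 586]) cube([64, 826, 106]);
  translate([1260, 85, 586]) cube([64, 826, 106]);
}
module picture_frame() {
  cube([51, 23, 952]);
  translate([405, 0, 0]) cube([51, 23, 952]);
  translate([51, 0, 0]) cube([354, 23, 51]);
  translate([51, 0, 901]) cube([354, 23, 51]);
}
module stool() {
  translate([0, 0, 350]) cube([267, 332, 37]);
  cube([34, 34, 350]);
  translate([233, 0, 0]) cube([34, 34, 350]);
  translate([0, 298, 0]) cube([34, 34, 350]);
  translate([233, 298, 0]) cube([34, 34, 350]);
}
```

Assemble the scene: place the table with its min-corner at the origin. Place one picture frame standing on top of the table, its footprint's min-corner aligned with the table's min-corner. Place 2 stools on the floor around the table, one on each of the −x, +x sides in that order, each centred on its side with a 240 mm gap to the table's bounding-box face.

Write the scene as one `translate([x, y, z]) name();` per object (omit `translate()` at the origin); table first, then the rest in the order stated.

table();
translate([0, 0, 735]) picture_frame();
translate([-507, 332, 0]) stool();
translate([1585, 332, 0]) stool();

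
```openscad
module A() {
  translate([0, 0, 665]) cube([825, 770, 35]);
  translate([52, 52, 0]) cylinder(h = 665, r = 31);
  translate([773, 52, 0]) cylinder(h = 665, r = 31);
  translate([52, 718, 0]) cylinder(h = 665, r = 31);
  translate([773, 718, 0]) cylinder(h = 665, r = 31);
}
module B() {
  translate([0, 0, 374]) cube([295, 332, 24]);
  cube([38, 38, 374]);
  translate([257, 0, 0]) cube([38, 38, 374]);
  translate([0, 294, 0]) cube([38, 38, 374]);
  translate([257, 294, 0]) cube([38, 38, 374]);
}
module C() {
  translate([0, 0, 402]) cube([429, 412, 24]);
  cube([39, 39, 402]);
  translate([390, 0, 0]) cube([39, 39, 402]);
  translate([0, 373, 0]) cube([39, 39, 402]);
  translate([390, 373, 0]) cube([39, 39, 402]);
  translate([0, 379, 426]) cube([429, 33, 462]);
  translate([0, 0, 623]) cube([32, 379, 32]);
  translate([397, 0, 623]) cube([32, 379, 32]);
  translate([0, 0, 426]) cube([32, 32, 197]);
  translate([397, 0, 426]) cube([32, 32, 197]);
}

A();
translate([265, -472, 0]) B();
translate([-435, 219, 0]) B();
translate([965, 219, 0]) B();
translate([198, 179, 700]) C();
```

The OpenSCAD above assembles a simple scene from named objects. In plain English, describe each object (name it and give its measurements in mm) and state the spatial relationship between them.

A is a table: top 825 mm (x) × 770 mm (y), 35 mm thick, upper face at z = 700 mm, on four round legs of 62 mm diameter, each leg's bounding box inset 21 mm from the nearest pair of top edges, running from z = 0 to the bottom of the top.

B is a simple wooden stool: a rectangular seat 295 mm (x) by 332 mm (y), 24 mm thick, top face at z = 398 mm, on four square legs, each 38×38 mm in cross-section. The legs rest on z = 0, each flush with a corner of the seat.

C is a chair. The seat is a 429×412×24 mm slab with its top at z = 426 mm, on four 39×39 mm corner legs (flush with the seat edges, standing on z = 0). A flat backrest 33 mm thick, 462 mm tall, spans the full seat width and rises from the seat top along its +y edge, rear face flush with the rear of the seat. Two armrests of 32×32 mm section run along each side from the seat's front edge to the front of the backrest, top faces 229 mm above the seat top and outer faces flush with the seat's x-edges; a 32×32 mm post under the front of each armrest stands on the seat at the front corner.

Three stools sit around the table at the −y, −x, +x sides. The chair is on top of the table, centred.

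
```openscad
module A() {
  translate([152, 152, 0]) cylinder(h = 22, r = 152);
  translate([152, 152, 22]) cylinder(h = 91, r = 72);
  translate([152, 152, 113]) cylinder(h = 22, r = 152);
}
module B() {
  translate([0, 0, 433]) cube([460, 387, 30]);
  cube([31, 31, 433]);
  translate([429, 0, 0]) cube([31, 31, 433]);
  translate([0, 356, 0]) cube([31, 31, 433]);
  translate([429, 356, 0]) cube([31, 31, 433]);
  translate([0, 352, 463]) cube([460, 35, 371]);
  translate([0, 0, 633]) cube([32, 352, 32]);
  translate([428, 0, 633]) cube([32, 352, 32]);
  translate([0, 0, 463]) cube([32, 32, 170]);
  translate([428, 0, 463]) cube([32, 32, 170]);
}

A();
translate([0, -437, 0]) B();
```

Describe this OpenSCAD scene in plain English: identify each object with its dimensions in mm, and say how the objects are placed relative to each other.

A is a spool: two coaxial disc flanges of radius 152 mm and thickness 22 mm, joined by a core cylinder of radius 72 mm and height 91 mm. The lower flange rests on z = 0 and the three cylinders share a vertical axis.

B is a chair. The seat is a 460×387×30 mm slab with its top at z = 463 mm, on four 31×31 mm corner legs (flush with the seat edges, standing on z = 0). A flat backrest 35 mm thick, 371 mm tall, spans the full seat width and rises from the seat top along its +y edge, rear face flush with the rear of the seat. Two armrests of 32×32 mm section run along each side from the seat's front edge to the front of the backrest, top faces 202 mm above the seat top and outer faces flush with the seat's x-edges; a 32×32 mm post under the front of each armrest stands on the seat at the front corner.

The chair is on the floor beside the spool on its −y side.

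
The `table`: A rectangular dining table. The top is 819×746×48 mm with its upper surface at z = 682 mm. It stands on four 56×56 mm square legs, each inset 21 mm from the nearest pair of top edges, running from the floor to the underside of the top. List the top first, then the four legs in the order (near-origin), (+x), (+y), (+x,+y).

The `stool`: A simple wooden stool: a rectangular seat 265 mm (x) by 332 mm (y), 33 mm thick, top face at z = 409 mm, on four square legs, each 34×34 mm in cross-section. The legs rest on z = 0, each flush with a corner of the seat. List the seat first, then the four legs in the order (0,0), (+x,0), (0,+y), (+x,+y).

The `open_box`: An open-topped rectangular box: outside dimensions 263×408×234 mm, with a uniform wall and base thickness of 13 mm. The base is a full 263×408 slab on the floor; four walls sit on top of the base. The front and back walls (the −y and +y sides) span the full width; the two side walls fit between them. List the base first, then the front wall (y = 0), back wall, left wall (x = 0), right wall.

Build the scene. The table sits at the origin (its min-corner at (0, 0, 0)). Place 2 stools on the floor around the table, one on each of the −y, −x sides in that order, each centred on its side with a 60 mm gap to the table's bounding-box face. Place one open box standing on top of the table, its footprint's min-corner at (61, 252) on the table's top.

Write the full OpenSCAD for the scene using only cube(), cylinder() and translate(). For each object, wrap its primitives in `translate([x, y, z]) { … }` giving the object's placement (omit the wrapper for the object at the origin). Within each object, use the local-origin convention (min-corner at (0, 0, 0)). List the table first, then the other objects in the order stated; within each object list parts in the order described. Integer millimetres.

translate([0, 0, 634]) cube([819, 746, 48]);
translate([21, 21, 0]) cube([56, 56, 634]);
translate([742, 21, 0]) cube([56, 56, 634]);
translate([21, 669, 0]) cube([56, 56, 634]);
translate([742, 669, 0]) cube([56, 56, 634]);
translate([277, -392, 0]) {
  translate([0, 0, 376]) cube([265, 332, 33]);
  cube([34, 34, 376]);
  translate([231, 0, 0]) cube([34, 34, 376]);
  translate([0, 298, 0]) cube([34, 34, 376]);
  translate([231, 298, 0]) cube([34, 34, 376]);
}
translate([-325, 207, 0]) {
  translate([0, 0, 376]) cube([265, 332, 33]);
  cube([34, 34, 376]);
  translate([231, 0, 0]) cube([34, 34, 376]);
  translate([0, 298, 0]) cube([34, 34, 376]);
  translate([231, 298, 0]) cube([34, 34, 376]);
}
translate([61, 252, 682]) {
  cube([263, 408, 13]);
  translate([0, 0, 13]) cube([263, 13, 221]);
  translate([0, 395, 13]) cube([263, 13, 221]);
  translate([0, 13, 13]) cube([13, 382, 221]);
  translate([250, 13, 13]) cube([13, 382, 221]);
}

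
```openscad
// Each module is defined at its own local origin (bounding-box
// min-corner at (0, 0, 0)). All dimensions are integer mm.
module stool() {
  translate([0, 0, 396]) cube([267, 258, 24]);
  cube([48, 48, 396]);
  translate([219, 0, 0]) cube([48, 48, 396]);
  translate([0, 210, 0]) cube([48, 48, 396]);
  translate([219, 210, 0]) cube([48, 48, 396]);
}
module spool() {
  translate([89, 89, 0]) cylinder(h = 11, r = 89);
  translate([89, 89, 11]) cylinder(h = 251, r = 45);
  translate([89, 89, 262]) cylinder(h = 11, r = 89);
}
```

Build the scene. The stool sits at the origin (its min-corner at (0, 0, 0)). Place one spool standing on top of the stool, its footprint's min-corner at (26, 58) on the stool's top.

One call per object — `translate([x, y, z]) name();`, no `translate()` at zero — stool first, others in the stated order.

stool();
translate([26, 58, 420]) spool();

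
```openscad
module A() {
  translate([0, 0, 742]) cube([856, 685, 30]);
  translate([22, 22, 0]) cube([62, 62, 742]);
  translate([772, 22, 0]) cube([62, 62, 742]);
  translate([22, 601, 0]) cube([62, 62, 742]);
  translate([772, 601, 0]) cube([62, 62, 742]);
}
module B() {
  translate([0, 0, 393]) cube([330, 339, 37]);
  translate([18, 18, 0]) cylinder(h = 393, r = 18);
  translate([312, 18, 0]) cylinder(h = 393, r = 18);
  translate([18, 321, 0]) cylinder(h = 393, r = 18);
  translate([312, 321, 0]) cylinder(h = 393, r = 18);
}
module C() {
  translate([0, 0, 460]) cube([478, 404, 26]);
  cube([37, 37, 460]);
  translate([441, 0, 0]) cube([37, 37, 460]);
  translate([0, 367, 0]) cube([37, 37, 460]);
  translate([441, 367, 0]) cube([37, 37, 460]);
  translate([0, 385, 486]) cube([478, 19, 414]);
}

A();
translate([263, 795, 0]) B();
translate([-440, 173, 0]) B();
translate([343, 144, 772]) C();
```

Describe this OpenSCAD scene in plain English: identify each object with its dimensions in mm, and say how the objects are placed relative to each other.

A is a table: top 856 mm (x) × 685 mm (y), 30 mm thick, upper face at z = 772 mm, on four 62×62 mm square legs, each inset 22 mm from the nearest pair of top edges, running from z = 0 to the bottom of the top.

B is a four-legged stool. The seat is a 330×339×37 mm slab whose top surface is at z = 430 mm; four round legs, each 36 mm in diameter, run from the floor (z = 0) to the underside of the seat, each leg's axis is inset half a diameter from the nearest pair of seat edges (so the leg's bounding box is flush with the corner).

C is a chair: 478×404 mm seat, 26 mm thick, top at z = 486 mm, on four 37 mm square corner legs flush with the seat edges. A 19 mm thick backrest slab spans the full seat width, extending 414 mm above the seat top, its back face flush with the seat's +y edge.

Two stools sit around the table at the +y, −x sides. The chair is on top of the table.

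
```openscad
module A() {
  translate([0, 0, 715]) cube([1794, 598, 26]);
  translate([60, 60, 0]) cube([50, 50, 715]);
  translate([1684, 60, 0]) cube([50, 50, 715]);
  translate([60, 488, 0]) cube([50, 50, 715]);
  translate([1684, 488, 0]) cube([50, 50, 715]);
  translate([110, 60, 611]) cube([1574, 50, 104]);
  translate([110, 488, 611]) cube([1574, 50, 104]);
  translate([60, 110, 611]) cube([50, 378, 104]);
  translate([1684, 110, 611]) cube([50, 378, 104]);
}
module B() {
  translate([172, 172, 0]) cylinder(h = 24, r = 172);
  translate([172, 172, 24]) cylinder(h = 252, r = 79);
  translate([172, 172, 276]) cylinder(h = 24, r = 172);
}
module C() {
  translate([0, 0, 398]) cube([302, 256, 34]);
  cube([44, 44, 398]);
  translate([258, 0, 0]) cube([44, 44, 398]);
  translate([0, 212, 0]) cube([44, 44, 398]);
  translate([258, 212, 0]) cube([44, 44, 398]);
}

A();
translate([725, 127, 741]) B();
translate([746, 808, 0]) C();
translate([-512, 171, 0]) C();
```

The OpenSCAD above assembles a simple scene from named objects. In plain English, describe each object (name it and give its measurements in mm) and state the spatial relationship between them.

A is a rectangular dining table. The top is 1794×598×26 mm with its upper surface at z = 741 mm. It stands on four 50×50 mm square legs, each inset 60 mm from the nearest pair of top edges, running from the floor to the underside of the top. Four apron rails, 50 mm thick and 104 mm tall, run between adjacent legs with their top edges flush with the underside of the top and their outer faces flush with the legs' outer faces.

B is a spool: two coaxial disc flanges of radius 172 mm and thickness 24 mm, joined by a core cylinder of radius 79 mm and height 252 mm. The lower flange rests on z = 0 and the three cylinders share a vertical axis.

C is a four-legged stool. The seat is 302×256 mm, 34 mm thick, top at z = 432 mm. It stands on four square legs, each 44×44 mm in cross-section, from z = 0 to the seat underside, each flush with a corner of the seat.

The spool is on top of the table, centred. Two stools sit around the table at the +y, −x sides.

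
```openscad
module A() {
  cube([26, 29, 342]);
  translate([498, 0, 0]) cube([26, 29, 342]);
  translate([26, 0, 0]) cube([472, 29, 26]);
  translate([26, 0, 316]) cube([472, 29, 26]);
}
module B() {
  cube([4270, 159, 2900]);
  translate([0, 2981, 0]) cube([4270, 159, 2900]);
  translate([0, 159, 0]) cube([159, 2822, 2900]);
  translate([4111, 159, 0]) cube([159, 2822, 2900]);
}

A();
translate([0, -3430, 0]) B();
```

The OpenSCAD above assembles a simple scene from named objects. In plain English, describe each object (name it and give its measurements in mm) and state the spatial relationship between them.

A is a rectangular picture frame lying in the x–z plane (depth along y). The opening is 472 mm wide (x) by 290 mm tall (z), surrounded by a border 26 mm wide on all four sides. The frame is 29 mm deep and is made of two full-height vertical stiles with two horizontal rails fitted between them.

B is a box-shaped house frame (walls only): outside footprint 4270×3140 mm, wall height 2900 mm, wall thickness 159 mm. The two y-facing walls run the full x-width; the two x-facing walls fit between the inner faces of the y-facing walls.

The house frame is on the floor beside the picture frame on its −y side.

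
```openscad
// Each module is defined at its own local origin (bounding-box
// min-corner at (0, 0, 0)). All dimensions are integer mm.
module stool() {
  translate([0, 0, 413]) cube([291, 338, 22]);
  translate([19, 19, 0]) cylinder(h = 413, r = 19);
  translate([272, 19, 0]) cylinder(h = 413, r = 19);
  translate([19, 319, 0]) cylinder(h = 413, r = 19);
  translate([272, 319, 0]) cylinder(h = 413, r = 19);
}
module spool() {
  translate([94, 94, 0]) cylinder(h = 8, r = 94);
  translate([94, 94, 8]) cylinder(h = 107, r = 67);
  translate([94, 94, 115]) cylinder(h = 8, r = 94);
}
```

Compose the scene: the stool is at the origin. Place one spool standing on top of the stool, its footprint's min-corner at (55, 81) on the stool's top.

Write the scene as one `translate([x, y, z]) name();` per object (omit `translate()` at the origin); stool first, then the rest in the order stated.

stool();
translate([55, 81, 435]) spool();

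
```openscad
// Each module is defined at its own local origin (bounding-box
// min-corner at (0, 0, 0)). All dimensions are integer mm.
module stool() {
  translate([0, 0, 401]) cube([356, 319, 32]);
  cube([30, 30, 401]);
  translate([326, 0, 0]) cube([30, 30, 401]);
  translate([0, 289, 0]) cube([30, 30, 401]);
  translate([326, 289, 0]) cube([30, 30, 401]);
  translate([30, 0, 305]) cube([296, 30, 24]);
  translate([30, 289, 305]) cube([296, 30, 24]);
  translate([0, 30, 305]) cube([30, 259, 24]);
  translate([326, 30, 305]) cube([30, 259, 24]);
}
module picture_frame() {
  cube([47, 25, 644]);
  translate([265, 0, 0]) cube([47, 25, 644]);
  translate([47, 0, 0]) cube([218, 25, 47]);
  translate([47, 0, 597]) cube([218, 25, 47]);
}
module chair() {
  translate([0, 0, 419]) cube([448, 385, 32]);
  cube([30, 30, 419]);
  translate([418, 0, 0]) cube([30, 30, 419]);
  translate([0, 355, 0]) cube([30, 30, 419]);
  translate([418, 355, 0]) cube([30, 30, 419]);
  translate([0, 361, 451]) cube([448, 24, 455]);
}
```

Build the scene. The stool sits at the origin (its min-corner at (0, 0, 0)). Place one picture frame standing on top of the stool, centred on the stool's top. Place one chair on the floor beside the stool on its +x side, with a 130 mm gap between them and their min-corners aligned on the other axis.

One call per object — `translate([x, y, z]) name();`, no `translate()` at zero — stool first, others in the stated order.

stool();
translate([22, 147, 433]) picture_frame();
translate([486, 0, 0]) chair();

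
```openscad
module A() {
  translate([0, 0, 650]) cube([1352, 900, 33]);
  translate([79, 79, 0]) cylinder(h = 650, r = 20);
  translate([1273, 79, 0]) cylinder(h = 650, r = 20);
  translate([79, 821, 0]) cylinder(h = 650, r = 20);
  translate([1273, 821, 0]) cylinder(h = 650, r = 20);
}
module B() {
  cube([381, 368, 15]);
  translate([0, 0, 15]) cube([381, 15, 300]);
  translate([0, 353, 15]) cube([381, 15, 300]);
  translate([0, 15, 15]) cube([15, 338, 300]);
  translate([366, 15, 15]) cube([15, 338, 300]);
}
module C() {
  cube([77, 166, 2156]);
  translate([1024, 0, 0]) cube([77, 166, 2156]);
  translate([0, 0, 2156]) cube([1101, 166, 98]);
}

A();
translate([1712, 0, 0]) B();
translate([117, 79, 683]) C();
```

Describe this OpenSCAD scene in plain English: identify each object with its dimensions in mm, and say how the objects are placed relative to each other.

A is a rectangular dining table. The top is 1352×900×33 mm with its upper surface at z = 683 mm. It stands on four round legs of 40 mm diameter, each leg's bounding box inset 59 mm from the nearest pair of top edges, running from the floor to the underside of the top.

B is an open-topped rectangular box: outside dimensions 381×368×315 mm, with a uniform wall and base thickness of 15 mm. The base is a full 381×368 slab on the floor; four walls sit on top of the base. The front and back walls (the −y and +y sides) span the full width; the two side walls fit between them.

C is a door frame. The clear opening is 947 mm wide and 2156 mm high. Two 77 mm wide jambs, 166 mm deep, stand either side of the opening from the floor to the top of the opening. A 98 mm thick head sits across the top of both jambs, spanning the full outside width of the frame.

The open box is on the floor beside the table on its +x side. The door frame is on top of the table.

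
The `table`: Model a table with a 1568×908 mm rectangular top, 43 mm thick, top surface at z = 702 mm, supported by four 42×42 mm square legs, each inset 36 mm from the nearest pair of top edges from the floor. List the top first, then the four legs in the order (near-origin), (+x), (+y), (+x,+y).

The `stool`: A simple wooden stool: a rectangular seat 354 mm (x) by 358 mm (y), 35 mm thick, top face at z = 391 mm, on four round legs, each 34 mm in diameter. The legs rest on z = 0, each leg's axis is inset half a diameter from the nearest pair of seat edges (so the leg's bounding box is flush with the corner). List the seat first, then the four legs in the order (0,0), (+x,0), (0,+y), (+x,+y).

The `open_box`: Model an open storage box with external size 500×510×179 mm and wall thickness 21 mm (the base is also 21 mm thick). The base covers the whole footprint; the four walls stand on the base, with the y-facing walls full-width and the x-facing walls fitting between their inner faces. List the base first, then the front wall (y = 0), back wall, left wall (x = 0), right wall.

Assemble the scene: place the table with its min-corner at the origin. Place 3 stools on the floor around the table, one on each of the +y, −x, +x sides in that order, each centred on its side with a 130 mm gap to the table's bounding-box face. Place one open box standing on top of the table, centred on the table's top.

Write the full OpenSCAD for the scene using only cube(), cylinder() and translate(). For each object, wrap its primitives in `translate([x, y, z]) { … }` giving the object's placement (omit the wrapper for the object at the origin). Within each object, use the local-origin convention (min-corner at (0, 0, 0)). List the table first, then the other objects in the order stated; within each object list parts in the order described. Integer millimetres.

translate([0, 0, 659]) cube([1568, 908, 43]);
translate([36, 36, 0]) cube([42, 42, 659]);
translate([1490, 36, 0]) cube([42, 42, 659]);
translate([36, 830, 0]) cube([42, 42, 659]);
translate([1490, 830, 0]) cube([42, 42, 659]);
translate([607, 1038, 0]) {
  translate([0, 0, 356]) cube([354, 358, 35]);
  translate([17, 17, 0]) cylinder(h = 356, r = 17);
  translate([337, 17, 0]) cylinder(h = 356, r = 17);
  translate([17, 341, 0]) cylinder(h = 356, r = 17);
  translate([337, 341, 0]) cylinder(h = 356, r = 17);
}
translate([-484, 275, 0]) {
  translate([0, 0, 356]) cube([354, 358, 35]);
  translate([17, 17, 0]) cylinder(h = 356, r = 17);
  translate([337, 17, 0]) cylinder(h = 356, r = 17);
  translate([17, 341, 0]) cylinder(h = 356, r = 17);
  translate([337, 341, 0]) cylinder(h = 356, r = 17);
}
translate([1698, 275, 0]) {
  translate([0, 0, 356]) cube([354, 358, 35]);
  translate([17, 17, 0]) cylinder(h = 356, r = 17);
  translate([337, 17, 0]) cylinder(h = 356, r = 17);
  translate([17, 341, 0]) cylinder(h = 356, r = 17);
  translate([337, 341, 0]) cylinder(h = 356, r = 17);
}
translate([534, 199, 702]) {
  cube([500, 510, 21]);
  translate([0, 0, 21]) cube([500, 21, 158]);
  translate([0, 489, 21]) cube([500, 21, 158]);
  translate([0, 21, 21]) cube([21, 468, 158]);
  translate([479, 21, 21]) cube([21, 468, 158]);
}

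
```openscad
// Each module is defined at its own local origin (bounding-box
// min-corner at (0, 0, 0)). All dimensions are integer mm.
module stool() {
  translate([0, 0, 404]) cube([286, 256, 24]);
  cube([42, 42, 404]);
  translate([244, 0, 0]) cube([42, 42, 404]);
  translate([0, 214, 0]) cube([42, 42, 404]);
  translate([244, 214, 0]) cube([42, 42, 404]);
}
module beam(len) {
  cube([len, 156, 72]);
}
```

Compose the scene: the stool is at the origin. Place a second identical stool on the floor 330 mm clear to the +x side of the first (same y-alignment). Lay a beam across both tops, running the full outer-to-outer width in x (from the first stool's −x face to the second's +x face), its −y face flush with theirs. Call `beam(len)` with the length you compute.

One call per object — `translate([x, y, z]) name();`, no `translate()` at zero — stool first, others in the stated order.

stool();
translate([616, 0, 0]) stool();
translate([0, 0, 428]) beam(902);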